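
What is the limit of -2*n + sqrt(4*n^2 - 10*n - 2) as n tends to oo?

-5/2

This has the form ∞ − ∞. Multiply and divide by the conjugate √(4*n^2 - 10*n - 2) + 2n.
That gives (-10n - 2) / (√(4*n^2 - 10*n - 2) + 2n).
Divide numerator and denominator by n: the limit is -10/(2·2) = -5/2.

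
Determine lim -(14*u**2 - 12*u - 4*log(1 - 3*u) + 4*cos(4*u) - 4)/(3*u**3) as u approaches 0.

Substitution gives 0/0 (the numerator vanishes to order 3).
Expand each term to order u^3: the coefficient of u^3 in 4·cos(4u) is 0 and in -4·ln(1 - 3u) is 36.
Lower-order terms cancel with the polynomial part, so the numerator is (36)·u^3 + o(u^3), and the limit is (36)/(-3) = -12.

-12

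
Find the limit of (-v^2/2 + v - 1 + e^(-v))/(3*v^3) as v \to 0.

Direct substitution gives 0/0.
Apply L'Hôpital: lim (-v + 1 - e^(-v))/(9*v^2), still 0/0.
Apply L'Hôpital: lim (-1 + e^(-v))/(18*v), still 0/0.
After 3 applications of L'Hôpital's rule the quotient is (-e^(-v))/(18); substituting v = 0 gives -1/18.

-1/18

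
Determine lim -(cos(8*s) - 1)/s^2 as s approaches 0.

Direct substitution gives 0/0.
Apply L'Hôpital: lim (-8*sin(8*s))/(-2*s), still 0/0.
After 2 applications of L'Hôpital's rule the quotient is (-64*cos(8*s))/(-2); substituting s = 0 gives 32.

32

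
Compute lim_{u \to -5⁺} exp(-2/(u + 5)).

0

As u → -5⁺, -2/(u + 5) → −∞, so e^(-2/(u + 5)) → 0.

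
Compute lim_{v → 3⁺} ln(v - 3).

As v → 3⁺, v - 3 → 0⁺ and ln(v - 3) → −∞.
Multiplying by 1 gives -∞.

-∞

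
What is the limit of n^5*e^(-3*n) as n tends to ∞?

0

Write as n^5/e^{3n}, an ∞/∞ form.
Exponential growth dominates any polynomial, so repeated L'Hôpital (or the standard result) gives 0.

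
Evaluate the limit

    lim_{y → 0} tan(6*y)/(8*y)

Substitution gives 0/0.
Since tan(u)/u → 1 as u → 0, tan(6y)/(6y) → 1 and the limit is 6/8 = 3/4.

3/4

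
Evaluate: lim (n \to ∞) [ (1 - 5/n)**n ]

Let L be the limit and take ln: ln L = lim (n)·ln(1 - 5/n) = lim (n)·(-5/n + O(1/n²)) = -5.
Hence L = e^(-5).

e^(-5)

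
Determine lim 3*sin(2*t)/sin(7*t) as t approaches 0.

Substitution gives 0/0.
Divide numerator and denominator by t: sin(2t)/t → 2 and sin(7t)/t → 7, so the limit is 3·2/7 = 6/7.

6/7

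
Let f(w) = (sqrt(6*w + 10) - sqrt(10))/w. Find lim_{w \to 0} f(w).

3*√(10)/10

A 0/0 form; rationalise with √(10 + 6w) + √10. This collapses the numerator to 6w, leaving 6/(√(10 + 6w) + √10) → 6/(2√10) = 3*√(10)/10.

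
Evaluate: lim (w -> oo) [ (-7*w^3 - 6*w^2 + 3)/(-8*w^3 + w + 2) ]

7/8

Numerator and denominator both have degree 3.
Dividing every term by w^3, all lower-order terms vanish and the limit is the ratio of leading coefficients, -7/(-8) = 7/8.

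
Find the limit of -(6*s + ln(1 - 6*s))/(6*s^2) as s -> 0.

3

Direct substitution gives 0/0.
Apply L'Hôpital: lim (6 - 6/(1 - 6*s))/(-12*s), still 0/0.
After 2 applications of L'Hôpital's rule the quotient is (-36/(1 - 6*s)^2)/(-12); substituting s = 0 gives 3.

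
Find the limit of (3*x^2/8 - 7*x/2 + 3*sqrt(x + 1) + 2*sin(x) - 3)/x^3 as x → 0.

-7/48

Substitution gives 0/0 (the numerator vanishes to order 3).
Expand each term to order x^3: the coefficient of x^3 in 2·sin(x) is -1/3 and in 3·√(1 + x) is 3/16.
Lower-order terms cancel with the polynomial part, so the numerator is (-7/48)·x^3 + o(x^3), and the limit is (-7/48)/(1) = -7/48.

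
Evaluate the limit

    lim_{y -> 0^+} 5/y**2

∞

As y → 0⁺, (y) → 0⁺, so (y)^2 → 0⁺ and 5/(y)^2 → ∞.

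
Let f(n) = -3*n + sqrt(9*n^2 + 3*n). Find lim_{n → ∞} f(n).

An ∞ − ∞ form. Rationalising with the conjugate, the difference becomes (3n) / (√(9*n^2 + 3*n) + 3n).
For large n the denominator behaves like 2·3n, so the quotient tends to 3/6 = 1/2.

1/2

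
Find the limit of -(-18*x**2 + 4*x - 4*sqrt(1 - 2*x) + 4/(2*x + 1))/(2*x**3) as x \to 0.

Substitution gives 0/0 (the numerator vanishes to order 3).
Expand each term to order x^3: the coefficient of x^3 in -4·√(1 - 2x) is 2 and in 4·1/(1 + 2x) is -32.
Lower-order terms cancel with the polynomial part, so the numerator is (-30)·x^3 + o(x^3), and the limit is (-30)/(-2) = 15.

15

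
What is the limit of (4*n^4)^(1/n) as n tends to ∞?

Base → ∞ and exponent → 0: an ∞^0 form.
Take logs: (1/n)·ln(4·n^4) = (ln 4 + 4·ln n)/n → 0.
So the limit is e^0 = 1.

1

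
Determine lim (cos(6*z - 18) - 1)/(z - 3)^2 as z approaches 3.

Direct substitution gives 0/0.
Apply L'Hôpital: lim (-6*sin(6*z - 18))/(2*z - 6), still 0/0.
After 2 applications of L'Hôpital's rule the quotient is (-36*cos(6*z - 18))/(2); substituting z = 3 gives -18.

-18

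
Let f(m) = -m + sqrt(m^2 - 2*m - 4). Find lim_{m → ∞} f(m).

-1

An ∞ − ∞ form. Rationalising with the conjugate, the difference becomes (-2m - 4) / (√(m^2 - 2*m - 4) + m).
For large m the denominator behaves like 2·m, so the quotient tends to -2/2 = -1.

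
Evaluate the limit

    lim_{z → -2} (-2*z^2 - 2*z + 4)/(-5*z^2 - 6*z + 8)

3/7

Since z = -2 makes numerator and denominator zero, (z + 2) divides both.
Cancelling it gives (2 - 2*z)/(4 - 5*z); now plug in z = -2 to get 3/7.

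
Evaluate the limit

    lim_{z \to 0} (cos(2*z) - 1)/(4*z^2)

Direct substitution gives 0/0.
Apply L'Hôpital: lim (-2*sin(2*z))/(8*z), still 0/0.
After 2 applications of L'Hôpital's rule the quotient is (-4*cos(2*z))/(8); substituting z = 0 gives -1/2.

-1/2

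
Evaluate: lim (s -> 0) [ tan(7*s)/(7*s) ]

1

Substitution gives 0/0.
Since tan(u)/u → 1 as u → 0, tan(7s)/(7s) → 1 and the limit is 7/7 = 1.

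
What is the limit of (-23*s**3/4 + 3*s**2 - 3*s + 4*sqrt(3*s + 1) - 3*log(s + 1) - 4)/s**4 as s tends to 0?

Substitution gives 0/0 (the numerator vanishes to order 4).
Expand each term to order s^4: the coefficient of s^4 in -3·ln(1 + s) is 3/4 and in 4·√(1 + 3s) is -405/32.
Lower-order terms cancel with the polynomial part, so the numerator is (-381/32)·s^4 + o(s^4), and the limit is (-381/32)/(1) = -381/32.

-381/32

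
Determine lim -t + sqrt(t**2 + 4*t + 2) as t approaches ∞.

This has the form ∞ − ∞. Multiply and divide by the conjugate √(t^2 + 4*t + 2) + t.
That gives (4t + 2) / (√(t^2 + 4*t + 2) + t).
Divide numerator and denominator by t: the limit is 4/(2·1) = 2.

2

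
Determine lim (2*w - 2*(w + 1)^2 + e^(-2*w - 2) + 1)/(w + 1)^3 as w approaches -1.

-4/3

Direct substitution gives 0/0.
Apply L'Hôpital: lim (-4*w - 2*e^(-2*w - 2) - 2)/(3*(w + 1)^2), still 0/0.
Apply L'Hôpital: lim (4*e^(-2*w - 2) - 4)/(6*w + 6), still 0/0.
After 3 applications of L'Hôpital's rule the quotient is (-8*e^(-2*w - 2))/(6); substituting w = -1 gives -4/3.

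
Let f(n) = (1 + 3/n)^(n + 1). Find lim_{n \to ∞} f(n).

e^(3)

The base → 1 and the exponent → ∞: a 1^∞ form.
Take logarithms: (n + 1)·ln(1 + 3/n). Since ln(1+u) ~ u for small u, this behaves like (n)·(3/n) → 3.
So the limit is e^(3).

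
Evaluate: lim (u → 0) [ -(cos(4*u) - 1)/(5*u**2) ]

8/5

Direct substitution gives 0/0.
Apply L'Hôpital: lim (-4*sin(4*u))/(-10*u), still 0/0.
After 2 applications of L'Hôpital's rule the quotient is (-16*cos(4*u))/(-10); substituting u = 0 gives 8/5.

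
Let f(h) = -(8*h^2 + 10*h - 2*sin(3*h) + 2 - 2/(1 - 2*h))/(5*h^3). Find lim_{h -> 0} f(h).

7/5

Substitution gives 0/0; apply L'Hôpital's rule 3 times.
After differentiating numerator and denominator 3 times the quotient is (54*cos(3*h) - 96/(2*h - 1)^4)/(-30); at h = 0 this is 7/5.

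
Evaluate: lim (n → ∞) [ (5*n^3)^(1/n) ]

1

Base → ∞ and exponent → 0: an ∞^0 form.
Take logs: (1/n)·ln(5·n^3) = (ln 5 + 3·ln n)/n → 0.
So the limit is e^0 = 1.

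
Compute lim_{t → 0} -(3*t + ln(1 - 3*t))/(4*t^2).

Direct substitution gives 0/0.
Apply L'Hôpital: lim (3 - 3/(1 - 3*t))/(-8*t), still 0/0.
After 2 applications of L'Hôpital's rule the quotient is (-9/(1 - 3*t)^2)/(-8); substituting t = 0 gives 9/8.

9/8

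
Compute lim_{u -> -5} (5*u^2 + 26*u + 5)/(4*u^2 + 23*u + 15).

At u = -5 both the top and bottom vanish — a removable singularity. Factoring out (u + 5) from each leaves (5*u + 1)/(4*u + 3), which at u = -5 equals 24/17.

24/17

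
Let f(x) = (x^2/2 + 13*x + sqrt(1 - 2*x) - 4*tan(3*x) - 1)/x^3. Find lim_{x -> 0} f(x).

-73/2

Substitution gives 0/0; apply L'Hôpital's rule 3 times.
After differentiating numerator and denominator 3 times the quotient is (3*(288*(1 - 2*x)^(5/2)*(cos(6*x) - 2)/(cos(6*x) + 1)^2 - 1)/(1 - 2*x)^(5/2))/(6); at x = 0 this is -73/2.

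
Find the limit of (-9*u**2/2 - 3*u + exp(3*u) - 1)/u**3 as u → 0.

9/2

Direct substitution gives 0/0.
Apply L'Hôpital: lim (-9*u + 3*e^(3*u) - 3)/(3*u^2), still 0/0.
Apply L'Hôpital: lim (9*e^(3*u) - 9)/(6*u), still 0/0.
After 3 applications of L'Hôpital's rule the quotient is (27*e^(3*u))/(6); substituting u = 0 gives 9/2.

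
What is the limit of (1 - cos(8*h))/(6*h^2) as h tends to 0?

Substitution gives 0/0.
Use (1 − cos u)/u² → 1/2 with u = 8h: the limit is 8²/(2·6) = 16/3.

16/3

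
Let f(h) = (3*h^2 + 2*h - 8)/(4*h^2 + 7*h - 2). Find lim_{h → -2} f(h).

Direct substitution gives 0/0, so factor. Both numerator and denominator have (h + 2) as a factor.
After cancelling, the expression reduces to (3*h - 4)/(4*h - 1).
Substituting h = -2 gives 10/9.

10/9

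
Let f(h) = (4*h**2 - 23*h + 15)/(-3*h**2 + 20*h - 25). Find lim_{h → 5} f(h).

At h = 5 both the top and bottom vanish — a removable singularity. Factoring out (h - 5) from each leaves (4*h - 3)/(5 - 3*h), which at h = 5 equals -17/10.

-17/10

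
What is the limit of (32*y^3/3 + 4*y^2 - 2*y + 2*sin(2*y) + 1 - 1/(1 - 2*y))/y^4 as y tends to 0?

-16

Substitution gives 0/0; apply L'Hôpital's rule 4 times.
After differentiating numerator and denominator 4 times the quotient is (32*sin(2*y) + 384/(2*y - 1)^5)/(24); at y = 0 this is -16.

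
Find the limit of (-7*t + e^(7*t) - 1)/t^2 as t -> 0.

49/2

Direct substitution gives 0/0.
Apply L'Hôpital: lim (7*e^(7*t) - 7)/(2*t), still 0/0.
After 2 applications of L'Hôpital's rule the quotient is (49*e^(7*t))/(2); substituting t = 0 gives 49/2.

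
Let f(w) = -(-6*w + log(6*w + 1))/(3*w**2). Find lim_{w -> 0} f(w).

6

Direct substitution gives 0/0.
Apply L'Hôpital: lim (-6 + 6/(6*w + 1))/(-6*w), still 0/0.
After 2 applications of L'Hôpital's rule the quotient is (-36/(6*w + 1)^2)/(-6); substituting w = 0 gives 6.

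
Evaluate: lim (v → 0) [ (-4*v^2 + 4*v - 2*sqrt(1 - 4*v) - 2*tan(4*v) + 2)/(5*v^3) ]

Substitution gives 0/0 (the numerator vanishes to order 3).
Expand each term to order v^3: the coefficient of v^3 in -2·√(1 - 4v) is 8 and in -2·tan(4v) is -128/3.
Lower-order terms cancel with the polynomial part, so the numerator is (-104/3)·v^3 + o(v^3), and the limit is (-104/3)/(5) = -104/15.

-104/15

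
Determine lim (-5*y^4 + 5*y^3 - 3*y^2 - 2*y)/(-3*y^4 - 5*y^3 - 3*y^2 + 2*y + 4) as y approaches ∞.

5/3

Numerator and denominator both have degree 4.
Dividing every term by y^4, all lower-order terms vanish and the limit is the ratio of leading coefficients, -5/(-3) = 5/3.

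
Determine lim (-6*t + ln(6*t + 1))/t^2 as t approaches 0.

-18

Direct substitution gives 0/0.
Apply L'Hôpital: lim (-6 + 6/(6*t + 1))/(2*t), still 0/0.
After 2 applications of L'Hôpital's rule the quotient is (-36/(6*t + 1)^2)/(2); substituting t = 0 gives -18.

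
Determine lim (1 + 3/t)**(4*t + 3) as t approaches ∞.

e^(12)

Let L be the limit and take ln: ln L = lim (4t + 3)·ln(1 + 3/t) = lim (4t + 3)·(3/t + O(1/t²)) = 12.
Hence L = e^(12).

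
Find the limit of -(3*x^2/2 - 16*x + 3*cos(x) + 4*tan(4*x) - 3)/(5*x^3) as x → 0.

-256/15

Substitution gives 0/0 (the numerator vanishes to order 3).
Expand each term to order x^3: the coefficient of x^3 in 3·cos(x) is 0 and in 4·tan(4x) is 256/3.
Lower-order terms cancel with the polynomial part, so the numerator is (256/3)·x^3 + o(x^3), and the limit is (256/3)/(-5) = -256/15.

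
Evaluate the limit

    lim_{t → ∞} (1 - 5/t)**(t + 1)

Write it as [(1 - 5/t)^t]^(1) · (1 - 5/t)^(1). The bracketed term tends to e^(-5) and the second factor to 1, so the limit is e^(-5).

e^(-5)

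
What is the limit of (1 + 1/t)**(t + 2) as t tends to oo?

e

The base → 1 and the exponent → ∞: a 1^∞ form.
Take logarithms: (t + 2)·ln(1 + 1/t). Since ln(1+u) ~ u for small u, this behaves like (t)·(1/t) → 1.
So the limit is e^(1).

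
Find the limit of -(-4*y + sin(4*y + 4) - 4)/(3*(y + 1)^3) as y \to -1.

32/9

Direct substitution gives 0/0.
Apply L'Hôpital: lim (4*cos(4*y + 4) - 4)/(-9*(y + 1)^2), still 0/0.
Apply L'Hôpital: lim (-16*sin(4*y + 4))/(-18*y - 18), still 0/0.
After 3 applications of L'Hôpital's rule the quotient is (-64*cos(4*y + 4))/(-18); substituting y = -1 gives 32/9.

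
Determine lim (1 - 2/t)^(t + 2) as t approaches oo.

Let L be the limit and take ln: ln L = lim (t + 2)·ln(1 - 2/t) = lim (t + 2)·(-2/t + O(1/t²)) = -2.
Hence L = e^(-2).

e^(-2)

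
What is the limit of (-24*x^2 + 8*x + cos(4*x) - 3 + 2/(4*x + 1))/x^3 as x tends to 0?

-128

Substitution gives 0/0 (the numerator vanishes to order 3).
Expand each term to order x^3: the coefficient of x^3 in cos(4x) is 0 and in 2·1/(1 + 4x) is -128.
Lower-order terms cancel with the polynomial part, so the numerator is (-128)·x^3 + o(x^3), and the limit is (-128)/(1) = -128.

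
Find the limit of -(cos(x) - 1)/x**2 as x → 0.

Direct substitution gives 0/0.
Apply L'Hôpital: lim (-sin(x))/(-2*x), still 0/0.
After 2 applications of L'Hôpital's rule the quotient is (-cos(x))/(-2); substituting x = 0 gives 1/2.

1/2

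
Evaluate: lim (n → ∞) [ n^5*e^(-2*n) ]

Write as n^5/e^{2n}, an ∞/∞ form.
Exponential growth dominates any polynomial, so repeated L'Hôpital (or the standard result) gives 0.

0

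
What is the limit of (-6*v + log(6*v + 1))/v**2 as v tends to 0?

-18

Direct substitution gives 0/0.
Apply L'Hôpital: lim (-6 + 6/(6*v + 1))/(2*v), still 0/0.
After 2 applications of L'Hôpital's rule the quotient is (-36/(6*v + 1)^2)/(2); substituting v = 0 gives -18.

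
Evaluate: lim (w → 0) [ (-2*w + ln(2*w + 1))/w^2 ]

Direct substitution gives 0/0.
Apply L'Hôpital: lim (-2 + 2/(2*w + 1))/(2*w), still 0/0.
After 2 applications of L'Hôpital's rule the quotient is (-4/(2*w + 1)^2)/(2); substituting w = 0 gives -2.

-2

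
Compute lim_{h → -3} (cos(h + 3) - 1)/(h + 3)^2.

Direct substitution gives 0/0.
Apply L'Hôpital: lim (-sin(h + 3))/(2*h + 6), still 0/0.
After 2 applications of L'Hôpital's rule the quotient is (-cos(h + 3))/(2); substituting h = -3 gives -1/2.

-1/2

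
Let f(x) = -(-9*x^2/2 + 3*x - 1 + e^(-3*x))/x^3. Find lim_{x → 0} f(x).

Direct substitution gives 0/0.
Apply L'Hôpital: lim (-9*x + 3 - 3*e^(-3*x))/(-3*x^2), still 0/0.
Apply L'Hôpital: lim (-9 + 9*e^(-3*x))/(-6*x), still 0/0.
After 3 applications of L'Hôpital's rule the quotient is (-27*e^(-3*x))/(-6); substituting x = 0 gives 9/2.

9/2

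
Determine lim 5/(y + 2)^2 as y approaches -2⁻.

As y → -2⁻, (y + 2) → 0⁻, so (y + 2)^2 → 0⁺ and 5/(y + 2)^2 → ∞.

∞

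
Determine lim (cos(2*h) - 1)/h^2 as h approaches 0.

-2

Direct substitution gives 0/0.
Apply L'Hôpital: lim (-2*sin(2*h))/(2*h), still 0/0.
After 2 applications of L'Hôpital's rule the quotient is (-4*cos(2*h))/(2); substituting h = 0 gives -2.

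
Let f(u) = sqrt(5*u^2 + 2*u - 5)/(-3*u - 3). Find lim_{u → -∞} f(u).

For large |u|, √(5*u^2 + 2*u - 5) ≈ √5·|u| and the denominator ≈ -3u.
Since u → −∞, |u| = −u, giving −√5/(-3) = √(5)/3.

√(5)/3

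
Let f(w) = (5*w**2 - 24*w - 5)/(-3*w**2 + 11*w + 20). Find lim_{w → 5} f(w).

-26/19

Direct substitution gives 0/0, so factor. Both numerator and denominator have (w - 5) as a factor.
After cancelling, the expression reduces to (5*w + 1)/(-3*w - 4).
Substituting w = 5 gives -26/19.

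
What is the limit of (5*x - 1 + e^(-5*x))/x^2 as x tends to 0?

25/2

Direct substitution gives 0/0.
Apply L'Hôpital: lim (5 - 5*e^(-5*x))/(2*x), still 0/0.
After 2 applications of L'Hôpital's rule the quotient is (25*e^(-5*x))/(2); substituting x = 0 gives 25/2.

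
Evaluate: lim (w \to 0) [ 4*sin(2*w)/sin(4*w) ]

2

Substitution gives 0/0.
Divide numerator and denominator by w: sin(2w)/w → 2 and sin(4w)/w → 4, so the limit is 4·2/4 = 2.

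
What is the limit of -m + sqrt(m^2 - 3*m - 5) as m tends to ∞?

-3/2

This has the form ∞ − ∞. Multiply and divide by the conjugate √(m^2 - 3*m - 5) + m.
That gives (-3m - 5) / (√(m^2 - 3*m - 5) + m).
Divide numerator and denominator by m: the limit is -3/(2·1) = -3/2.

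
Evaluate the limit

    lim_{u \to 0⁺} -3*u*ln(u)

This is a 0·(−∞) form. Rewrite as -3·ln(u) / u^(−1) and apply L'Hôpital:
the derivative quotient is -3·(1/u) / (−1·u^(−2)) = (3/1)·u^1 → 0.

0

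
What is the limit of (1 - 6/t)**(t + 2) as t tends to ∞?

The base → 1 and the exponent → ∞: a 1^∞ form.
Take logarithms: (t + 2)·ln(1 - 6/t). Since ln(1+u) ~ u for small u, this behaves like (t)·(-6/t) → -6.
So the limit is e^(-6).

e^(-6)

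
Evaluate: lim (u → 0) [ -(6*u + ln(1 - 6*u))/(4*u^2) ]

9/2

Direct substitution gives 0/0.
Apply L'Hôpital: lim (6 - 6/(1 - 6*u))/(-8*u), still 0/0.
After 2 applications of L'Hôpital's rule the quotient is (-36/(1 - 6*u)^2)/(-8); substituting u = 0 gives 9/2.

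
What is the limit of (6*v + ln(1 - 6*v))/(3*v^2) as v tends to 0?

Direct substitution gives 0/0.
Apply L'Hôpital: lim (6 - 6/(1 - 6*v))/(6*v), still 0/0.
After 2 applications of L'Hôpital's rule the quotient is (-36/(1 - 6*v)^2)/(6); substituting v = 0 gives -6.

-6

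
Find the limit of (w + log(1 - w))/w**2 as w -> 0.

Direct substitution gives 0/0.
Apply L'Hôpital: lim (1 - 1/(1 - w))/(2*w), still 0/0.
After 2 applications of L'Hôpital's rule the quotient is (-1/(1 - w)^2)/(2); substituting w = 0 gives -1/2.

-1/2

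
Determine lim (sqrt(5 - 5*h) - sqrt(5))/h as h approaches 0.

Substitution gives 0/0. Multiply numerator and denominator by the conjugate √(5 - 5h) + √5.
The numerator becomes (5 - 5h) − 5 = -5h, so the expression simplifies to -5/(√(5 - 5h) + √5).
Letting h → 0 gives -5/(2√5) = -√(5)/2.

-√(5)/2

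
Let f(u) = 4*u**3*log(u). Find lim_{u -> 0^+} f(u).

0

This is a 0·(−∞) form. Rewrite as 4·ln(u) / u^(−3) and apply L'Hôpital:
the derivative quotient is 4·(1/u) / (−3·u^(−4)) = (-4/3)·u^3 → 0.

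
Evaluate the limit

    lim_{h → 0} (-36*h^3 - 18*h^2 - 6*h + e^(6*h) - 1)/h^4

Direct substitution gives 0/0.
Apply L'Hôpital: lim (-108*h^2 - 36*h + 6*e^(6*h) - 6)/(4*h^3), still 0/0.
Apply L'Hôpital: lim (-216*h + 36*e^(6*h) - 36)/(12*h^2), still 0/0.
Apply L'Hôpital: lim (216*e^(6*h) - 216)/(24*h), still 0/0.
After 4 applications of L'Hôpital's rule the quotient is (1296*e^(6*h))/(24); substituting h = 0 gives 54.

54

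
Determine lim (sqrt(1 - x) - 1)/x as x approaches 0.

-1/2

Substitution gives 0/0. Multiply numerator and denominator by the conjugate √(1 - x) + √1.
The numerator becomes (1 - x) − 1 = -x, so the expression simplifies to -1/(√(1 - x) + √1).
Letting x → 0 gives -1/(2√1) = -1/2.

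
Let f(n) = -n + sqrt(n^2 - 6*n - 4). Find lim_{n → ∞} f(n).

An ∞ − ∞ form. Rationalising with the conjugate, the difference becomes (-6n - 4) / (√(n^2 - 6*n - 4) + n).
For large n the denominator behaves like 2·n, so the quotient tends to -6/2 = -3.

-3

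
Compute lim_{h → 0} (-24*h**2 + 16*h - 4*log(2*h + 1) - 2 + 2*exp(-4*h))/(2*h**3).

-16

Substitution gives 0/0; apply L'Hôpital's rule 3 times.
After differentiating numerator and denominator 3 times the quotient is (-128*e^(-4*h) - 64/(2*h + 1)^3)/(12); at h = 0 this is -16.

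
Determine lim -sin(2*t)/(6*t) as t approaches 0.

Substitution gives 0/0.
Write it as (2/(-6))·sin(2t)/(2t); since sin(u)/u → 1, the limit is -1/3.

-1/3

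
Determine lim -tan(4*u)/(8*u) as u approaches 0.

-1/2

Substitution gives 0/0.
Since tan(θ)/θ → 1 as θ → 0, tan(4u)/(4u) → 1 and the limit is 4/(-8) = -1/2.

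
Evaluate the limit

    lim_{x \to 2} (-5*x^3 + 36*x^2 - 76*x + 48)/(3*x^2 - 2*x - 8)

At x = 2 both the top and bottom vanish — a removable singularity. Factoring out (x - 2) from each leaves (-5*x^2 + 26*x - 24)/(3*x + 4), which at x = 2 equals 4/5.

4/5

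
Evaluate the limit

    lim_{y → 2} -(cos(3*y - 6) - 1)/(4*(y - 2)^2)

9/8

Direct substitution gives 0/0.
Apply L'Hôpital: lim (-3*sin(3*y - 6))/(16 - 8*y), still 0/0.
After 2 applications of L'Hôpital's rule the quotient is (-9*cos(3*y - 6))/(-8); substituting y = 2 gives 9/8.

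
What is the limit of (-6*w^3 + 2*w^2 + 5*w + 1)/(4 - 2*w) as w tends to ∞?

The numerator has higher degree (3 > 1); the quotient behaves like (-6/(-2))·w^2 for large |w|.
As w → +∞ this diverges to ∞.

∞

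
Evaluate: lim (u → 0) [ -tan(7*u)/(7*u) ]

Substitution gives 0/0.
Since tan(θ)/θ → 1 as θ → 0, tan(7u)/(7u) → 1 and the limit is 7/(-7) = -1.

-1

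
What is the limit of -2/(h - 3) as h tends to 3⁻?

∞

As h → 3⁻, (h - 3) → 0⁻, so (h - 3)^1 → 0⁻ and -2/(h - 3)^1 → ∞.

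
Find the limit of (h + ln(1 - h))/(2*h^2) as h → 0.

Direct substitution gives 0/0.
Apply L'Hôpital: lim (1 - 1/(1 - h))/(4*h), still 0/0.
After 2 applications of L'Hôpital's rule the quotient is (-1/(1 - h)^2)/(4); substituting h = 0 gives -1/4.

-1/4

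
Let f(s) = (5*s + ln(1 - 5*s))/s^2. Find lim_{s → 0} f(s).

Direct substitution gives 0/0.
Apply L'Hôpital: lim (5 - 5/(1 - 5*s))/(2*s), still 0/0.
After 2 applications of L'Hôpital's rule the quotient is (-25/(1 - 5*s)^2)/(2); substituting s = 0 gives -25/2.

-25/2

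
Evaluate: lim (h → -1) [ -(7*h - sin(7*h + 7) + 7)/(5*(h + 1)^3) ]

Direct substitution gives 0/0.
Apply L'Hôpital: lim (7 - 7*cos(7*h + 7))/(-15*(h + 1)^2), still 0/0.
Apply L'Hôpital: lim (49*sin(7*h + 7))/(-30*h - 30), still 0/0.
After 3 applications of L'Hôpital's rule the quotient is (343*cos(7*h + 7))/(-30); substituting h = -1 gives -343/30.

-343/30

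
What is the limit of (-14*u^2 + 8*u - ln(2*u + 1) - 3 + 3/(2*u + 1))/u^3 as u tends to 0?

Substitution gives 0/0; apply L'Hôpital's rule 3 times.
After differentiating numerator and denominator 3 times the quotient is (32*(-u - 5)/(2*u + 1)^4)/(6); at u = 0 this is -80/3.

-80/3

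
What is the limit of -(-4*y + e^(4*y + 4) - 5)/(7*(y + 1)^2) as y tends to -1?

Direct substitution gives 0/0.
Apply L'Hôpital: lim (4*e^(4*y + 4) - 4)/(-14*y - 14), still 0/0.
After 2 applications of L'Hôpital's rule the quotient is (16*e^(4*y + 4))/(-14); substituting y = -1 gives -8/7.

-8/7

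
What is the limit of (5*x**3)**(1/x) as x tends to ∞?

Base → ∞ and exponent → 0: an ∞^0 form.
Take logs: (1/x)·ln(5·x^3) = (ln 5 + 3·ln x)/x → 0.
So the limit is e^0 = 1.

1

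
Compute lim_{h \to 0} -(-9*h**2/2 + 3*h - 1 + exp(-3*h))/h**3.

Direct substitution gives 0/0.
Apply L'Hôpital: lim (-9*h + 3 - 3*e^(-3*h))/(-3*h^2), still 0/0.
Apply L'Hôpital: lim (-9 + 9*e^(-3*h))/(-6*h), still 0/0.
After 3 applications of L'Hôpital's rule the quotient is (-27*e^(-3*h))/(-6); substituting h = 0 gives 9/2.

9/2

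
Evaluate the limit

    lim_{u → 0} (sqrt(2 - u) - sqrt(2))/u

-√(2)/4

A 0/0 form; rationalise with √(2 - u) + √2. This collapses the numerator to -u, leaving -1/(√(2 - u) + √2) → -1/(2√2) = -√(2)/4.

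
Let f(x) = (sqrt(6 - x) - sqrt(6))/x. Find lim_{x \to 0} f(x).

-√(6)/12

A 0/0 form; rationalise with √(6 - x) + √6. This collapses the numerator to -x, leaving -1/(√(6 - x) + √6) → -1/(2√6) = -√(6)/12.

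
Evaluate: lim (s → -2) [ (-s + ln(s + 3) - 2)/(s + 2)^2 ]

Direct substitution gives 0/0.
Apply L'Hôpital: lim (-1 + 1/(s + 3))/(2*s + 4), still 0/0.
After 2 applications of L'Hôpital's rule the quotient is (-1/(s + 3)^2)/(2); substituting s = -2 gives -1/2.

-1/2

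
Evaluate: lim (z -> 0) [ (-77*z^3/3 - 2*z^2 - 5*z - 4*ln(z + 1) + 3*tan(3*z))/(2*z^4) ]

Substitution gives 0/0 (the numerator vanishes to order 4).
Expand each term to order z^4: the coefficient of z^4 in -4·ln(1 + z) is 1 and in 3·tan(3z) is 0.
Lower-order terms cancel with the polynomial part, so the numerator is (1)·z^4 + o(z^4), and the limit is (1)/(2) = 1/2.

1/2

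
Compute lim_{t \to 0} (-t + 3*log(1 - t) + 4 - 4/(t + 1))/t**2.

Substitution gives 0/0; apply L'Hôpital's rule 2 times.
After differentiating numerator and denominator 2 times the quotient is (-8/(t + 1)^3 - 3/(t - 1)^2)/(2); at t = 0 this is -11/2.

-11/2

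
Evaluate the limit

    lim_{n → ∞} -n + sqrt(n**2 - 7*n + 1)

-7/2

An ∞ − ∞ form. Rationalising with the conjugate, the difference becomes (-7n + 1) / (√(n^2 - 7*n + 1) + n).
For large n the denominator behaves like 2·n, so the quotient tends to -7/2 = -7/2.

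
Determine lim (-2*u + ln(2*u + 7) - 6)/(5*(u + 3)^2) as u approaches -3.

Direct substitution gives 0/0.
Apply L'Hôpital: lim (-2 + 2/(2*u + 7))/(10*u + 30), still 0/0.
After 2 applications of L'Hôpital's rule the quotient is (-4/(2*u + 7)^2)/(10); substituting u = -3 gives -2/5.

-2/5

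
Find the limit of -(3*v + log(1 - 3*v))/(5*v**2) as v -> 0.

Direct substitution gives 0/0.
Apply L'Hôpital: lim (3 - 3/(1 - 3*v))/(-10*v), still 0/0.
After 2 applications of L'Hôpital's rule the quotient is (-9/(1 - 3*v)^2)/(-10); substituting v = 0 gives 9/10.

9/10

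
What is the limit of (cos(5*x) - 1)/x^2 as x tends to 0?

Direct substitution gives 0/0.
Apply L'Hôpital: lim (-5*sin(5*x))/(2*x), still 0/0.
After 2 applications of L'Hôpital's rule the quotient is (-25*cos(5*x))/(2); substituting x = 0 gives -25/2.

-25/2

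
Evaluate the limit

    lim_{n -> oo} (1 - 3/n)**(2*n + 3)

Write it as [(1 - 3/n)^n]^(2) · (1 - 3/n)^(3). The bracketed term tends to e^(-3) and the second factor to 1, so the limit is e^(-6).

e^(-6)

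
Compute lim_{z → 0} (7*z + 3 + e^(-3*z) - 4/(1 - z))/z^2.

Substitution gives 0/0; apply L'Hôpital's rule 2 times.
After differentiating numerator and denominator 2 times the quotient is (9*e^(-3*z) + 8/(z - 1)^3)/(2); at z = 0 this is 1/2.

1/2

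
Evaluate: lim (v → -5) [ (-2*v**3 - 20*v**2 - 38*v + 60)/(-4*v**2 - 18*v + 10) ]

6/11

Since v = -5 makes numerator and denominator zero, (v + 5) divides both.
Cancelling it gives (-2*v^2 - 10*v + 12)/(2 - 4*v); now plug in v = -5 to get 6/11.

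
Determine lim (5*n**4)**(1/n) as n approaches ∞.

Base → ∞ and exponent → 0: an ∞^0 form.
Take logs: (1/n)·ln(5·n^4) = (ln 5 + 4·ln n)/n → 0.
So the limit is e^0 = 1.

1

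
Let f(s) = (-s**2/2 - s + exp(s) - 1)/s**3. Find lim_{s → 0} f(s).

Direct substitution gives 0/0.
Apply L'Hôpital: lim (-s + e^(s) - 1)/(3*s^2), still 0/0.
Apply L'Hôpital: lim (e^(s) - 1)/(6*s), still 0/0.
After 3 applications of L'Hôpital's rule the quotient is (e^(s))/(6); substituting s = 0 gives 1/6.

1/6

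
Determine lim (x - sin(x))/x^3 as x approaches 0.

Direct substitution gives 0/0.
Apply L'Hôpital: lim (1 - cos(x))/(3*x^2), still 0/0.
Apply L'Hôpital: lim (sin(x))/(6*x), still 0/0.
After 3 applications of L'Hôpital's rule the quotient is (cos(x))/(6); substituting x = 0 gives 1/6.

1/6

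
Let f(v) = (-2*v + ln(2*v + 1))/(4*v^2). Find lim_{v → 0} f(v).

-1/2

Direct substitution gives 0/0.
Apply L'Hôpital: lim (-2 + 2/(2*v + 1))/(8*v), still 0/0.
After 2 applications of L'Hôpital's rule the quotient is (-4/(2*v + 1)^2)/(8); substituting v = 0 gives -1/2.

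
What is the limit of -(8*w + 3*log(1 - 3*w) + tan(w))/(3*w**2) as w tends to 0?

9/2

Substitution gives 0/0; apply L'Hôpital's rule 2 times.
After differentiating numerator and denominator 2 times the quotient is (2*tan(w)/cos(w)^2 - 27/(3*w - 1)^2)/(-6); at w = 0 this is 9/2.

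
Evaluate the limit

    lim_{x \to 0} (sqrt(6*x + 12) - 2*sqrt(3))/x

A 0/0 form; rationalise with √(12 + 6x) + √12. This collapses the numerator to 6x, leaving 6/(√(12 + 6x) + √12) → 6/(2√12) = √(3)/2.

√(3)/2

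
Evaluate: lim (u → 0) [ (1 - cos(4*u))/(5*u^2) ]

8/5

Substitution gives 0/0.
Use (1 − cos θ)/θ² → 1/2 with θ = 4u: the limit is 4²/(2·5) = 8/5.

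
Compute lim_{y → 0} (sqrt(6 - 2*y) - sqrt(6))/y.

-√(6)/6

Substitution gives 0/0. Multiply numerator and denominator by the conjugate √(6 - 2y) + √6.
The numerator becomes (6 - 2y) − 6 = -2y, so the expression simplifies to -2/(√(6 - 2y) + √6).
Letting y → 0 gives -2/(2√6) = -√(6)/6.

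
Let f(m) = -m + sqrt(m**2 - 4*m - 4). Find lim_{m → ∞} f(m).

-2

An ∞ − ∞ form. Rationalising with the conjugate, the difference becomes (-4m - 4) / (√(m^2 - 4*m - 4) + m).
For large m the denominator behaves like 2·m, so the quotient tends to -4/2 = -2.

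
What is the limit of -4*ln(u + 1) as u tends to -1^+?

∞

As u → -1⁺, u + 1 → 0⁺ and ln(u + 1) → −∞.
Multiplying by -4 gives ∞.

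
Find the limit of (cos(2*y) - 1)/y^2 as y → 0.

-2

Direct substitution gives 0/0.
Apply L'Hôpital: lim (-2*sin(2*y))/(2*y), still 0/0.
After 2 applications of L'Hôpital's rule the quotient is (-4*cos(2*y))/(2); substituting y = 0 gives -2.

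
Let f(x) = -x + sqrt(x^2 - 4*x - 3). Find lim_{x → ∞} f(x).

-2

This has the form ∞ − ∞. Multiply and divide by the conjugate √(x^2 - 4*x - 3) + x.
That gives (-4x - 3) / (√(x^2 - 4*x - 3) + x).
Divide numerator and denominator by x: the limit is -4/(2·1) = -2.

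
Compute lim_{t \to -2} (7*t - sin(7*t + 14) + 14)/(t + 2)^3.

343/6

Direct substitution gives 0/0.
Apply L'Hôpital: lim (7 - 7*cos(7*t + 14))/(3*(t + 2)^2), still 0/0.
Apply L'Hôpital: lim (49*sin(7*t + 14))/(6*t + 12), still 0/0.
After 3 applications of L'Hôpital's rule the quotient is (343*cos(7*t + 14))/(6); substituting t = -2 gives 343/6.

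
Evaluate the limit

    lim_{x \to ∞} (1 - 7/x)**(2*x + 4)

Write it as [(1 - 7/x)^x]^(2) · (1 - 7/x)^(4). The bracketed term tends to e^(-7) and the second factor to 1, so the limit is e^(-14).

e^(-14)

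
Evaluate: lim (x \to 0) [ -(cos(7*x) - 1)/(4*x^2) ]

Direct substitution gives 0/0.
Apply L'Hôpital: lim (-7*sin(7*x))/(-8*x), still 0/0.
After 2 applications of L'Hôpital's rule the quotient is (-49*cos(7*x))/(-8); substituting x = 0 gives 49/8.

49/8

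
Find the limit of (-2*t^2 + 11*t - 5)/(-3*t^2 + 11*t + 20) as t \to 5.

9/19

Direct substitution gives 0/0, so factor. Both numerator and denominator have (t - 5) as a factor.
After cancelling, the expression reduces to (1 - 2*t)/(-3*t - 4).
Substituting t = 5 gives 9/19.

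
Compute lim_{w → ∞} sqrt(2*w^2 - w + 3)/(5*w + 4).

For large |w|, √(2*w^2 - w + 3) ≈ √2·|w| and the denominator ≈ 5w.
Since w → +∞, |w| = w, giving √2/(5) = √(2)/5.

√(2)/5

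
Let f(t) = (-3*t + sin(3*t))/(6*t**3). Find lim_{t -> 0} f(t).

-3/4

Direct substitution gives 0/0.
Apply L'Hôpital: lim (3*cos(3*t) - 3)/(18*t^2), still 0/0.
Apply L'Hôpital: lim (-9*sin(3*t))/(36*t), still 0/0.
After 3 applications of L'Hôpital's rule the quotient is (-27*cos(3*t))/(36); substituting t = 0 gives -3/4.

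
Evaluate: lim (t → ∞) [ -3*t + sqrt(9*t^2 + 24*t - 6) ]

An ∞ − ∞ form. Rationalising with the conjugate, the difference becomes (24t - 6) / (√(9*t^2 + 24*t - 6) + 3t).
For large t the denominator behaves like 2·3t, so the quotient tends to 24/6 = 4.

4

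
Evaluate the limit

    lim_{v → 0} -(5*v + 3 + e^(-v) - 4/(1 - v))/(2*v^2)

Substitution gives 0/0 (the numerator vanishes to order 2).
Expand each term to order v^2: the coefficient of v^2 in -4·1/(1 - v) is -4 and in e^(-v) is 1/2.
Lower-order terms cancel with the polynomial part, so the numerator is (-7/2)·v^2 + o(v^2), and the limit is (-7/2)/(-2) = 7/4.

7/4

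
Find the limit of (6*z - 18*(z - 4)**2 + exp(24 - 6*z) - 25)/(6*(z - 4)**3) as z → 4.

-6

Direct substitution gives 0/0.
Apply L'Hôpital: lim (-36*z - 6*e^(24 - 6*z) + 150)/(18*(z - 4)^2), still 0/0.
Apply L'Hôpital: lim (36*e^(24 - 6*z) - 36)/(36*z - 144), still 0/0.
After 3 applications of L'Hôpital's rule the quotient is (-216*e^(24 - 6*z))/(36); substituting z = 4 gives -6.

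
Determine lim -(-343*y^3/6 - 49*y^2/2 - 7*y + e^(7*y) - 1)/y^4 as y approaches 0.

-2401/24

Direct substitution gives 0/0.
Apply L'Hôpital: lim (-343*y^2/2 - 49*y + 7*e^(7*y) - 7)/(-4*y^3), still 0/0.
Apply L'Hôpital: lim (-343*y + 49*e^(7*y) - 49)/(-12*y^2), still 0/0.
Apply L'Hôpital: lim (343*e^(7*y) - 343)/(-24*y), still 0/0.
After 4 applications of L'Hôpital's rule the quotient is (2401*e^(7*y))/(-24); substituting y = 0 gives -2401/24.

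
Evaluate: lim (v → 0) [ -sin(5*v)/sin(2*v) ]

Substitution gives 0/0.
Divide numerator and denominator by v: sin(5v)/v → 5 and sin(2v)/v → 2, so the limit is -1·5/2 = -5/2.

-5/2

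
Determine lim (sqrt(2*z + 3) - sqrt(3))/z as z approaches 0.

A 0/0 form; rationalise with √(3 + 2z) + √3. This collapses the numerator to 2z, leaving 2/(√(3 + 2z) + √3) → 2/(2√3) = √(3)/3.

√(3)/3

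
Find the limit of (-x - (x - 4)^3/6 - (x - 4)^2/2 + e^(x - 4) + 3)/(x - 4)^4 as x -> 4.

1/24

Direct substitution gives 0/0.
Apply L'Hôpital: lim (-x - (x - 4)^2/2 + e^(x - 4) + 3)/(4*(x - 4)^3), still 0/0.
Apply L'Hôpital: lim (-x + e^(x - 4) + 3)/(12*(x - 4)^2), still 0/0.
Apply L'Hôpital: lim (e^(x - 4) - 1)/(24*x - 96), still 0/0.
After 4 applications of L'Hôpital's rule the quotient is (e^(x - 4))/(24); substituting x = 4 gives 1/24.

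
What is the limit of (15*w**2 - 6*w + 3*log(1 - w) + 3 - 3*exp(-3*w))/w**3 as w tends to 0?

25/2

Substitution gives 0/0; apply L'Hôpital's rule 3 times.
After differentiating numerator and denominator 3 times the quotient is (81*e^(-3*w) + 6/(w - 1)^3)/(6); at w = 0 this is 25/2.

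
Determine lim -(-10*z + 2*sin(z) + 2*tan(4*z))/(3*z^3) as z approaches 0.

Substitution gives 0/0 (the numerator vanishes to order 3).
Expand each term to order z^3: the coefficient of z^3 in 2·sin(z) is -1/3 and in 2·tan(4z) is 128/3.
Lower-order terms cancel with the polynomial part, so the numerator is (127/3)·z^3 + o(z^3), and the limit is (127/3)/(-3) = -127/9.

-127/9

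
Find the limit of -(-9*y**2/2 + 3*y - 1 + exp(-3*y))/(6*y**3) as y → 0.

Direct substitution gives 0/0.
Apply L'Hôpital: lim (-9*y + 3 - 3*e^(-3*y))/(-18*y^2), still 0/0.
Apply L'Hôpital: lim (-9 + 9*e^(-3*y))/(-36*y), still 0/0.
After 3 applications of L'Hôpital's rule the quotient is (-27*e^(-3*y))/(-36); substituting y = 0 gives 3/4.

3/4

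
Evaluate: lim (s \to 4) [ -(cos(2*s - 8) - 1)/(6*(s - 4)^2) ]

1/3

Direct substitution gives 0/0.
Apply L'Hôpital: lim (-2*sin(2*s - 8))/(48 - 12*s), still 0/0.
After 2 applications of L'Hôpital's rule the quotient is (-4*cos(2*s - 8))/(-12); substituting s = 4 gives 1/3.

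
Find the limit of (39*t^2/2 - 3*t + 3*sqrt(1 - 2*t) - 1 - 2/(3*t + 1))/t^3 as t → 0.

105/2

Substitution gives 0/0 (the numerator vanishes to order 3).
Expand each term to order t^3: the coefficient of t^3 in -2·1/(1 + 3t) is 54 and in 3·√(1 - 2t) is -3/2.
Lower-order terms cancel with the polynomial part, so the numerator is (105/2)·t^3 + o(t^3), and the limit is (105/2)/(1) = 105/2.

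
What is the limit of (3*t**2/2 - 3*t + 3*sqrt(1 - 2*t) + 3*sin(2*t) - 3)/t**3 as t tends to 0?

-11/2

Substitution gives 0/0 (the numerator vanishes to order 3).
Expand each term to order t^3: the coefficient of t^3 in 3·√(1 - 2t) is -3/2 and in 3·sin(2t) is -4.
Lower-order terms cancel with the polynomial part, so the numerator is (-11/2)·t^3 + o(t^3), and the limit is (-11/2)/(1) = -11/2.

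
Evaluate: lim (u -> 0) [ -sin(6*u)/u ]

-6

Substitution gives 0/0.
Write it as (6/(-1))·sin(6u)/(6u); since sin(θ)/θ → 1, the limit is -6.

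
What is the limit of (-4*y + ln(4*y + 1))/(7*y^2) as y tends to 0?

Direct substitution gives 0/0.
Apply L'Hôpital: lim (-4 + 4/(4*y + 1))/(14*y), still 0/0.
After 2 applications of L'Hôpital's rule the quotient is (-16/(4*y + 1)^2)/(14); substituting y = 0 gives -8/7.

-8/7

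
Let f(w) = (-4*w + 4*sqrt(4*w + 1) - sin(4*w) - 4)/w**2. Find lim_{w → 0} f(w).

Substitution gives 0/0 (the numerator vanishes to order 2).
Expand each term to order w^2: the coefficient of w^2 in 4·√(1 + 4w) is -8 and in −sin(4w) is 0.
Lower-order terms cancel with the polynomial part, so the numerator is (-8)·w^2 + o(w^2), and the limit is (-8)/(1) = -8.

-8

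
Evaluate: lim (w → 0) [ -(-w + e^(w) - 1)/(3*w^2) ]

Direct substitution gives 0/0.
Apply L'Hôpital: lim (e^(w) - 1)/(-6*w), still 0/0.
After 2 applications of L'Hôpital's rule the quotient is (e^(w))/(-6); substituting w = 0 gives -1/6.

-1/6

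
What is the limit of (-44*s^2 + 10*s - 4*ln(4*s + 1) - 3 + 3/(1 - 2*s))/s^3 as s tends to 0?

Substitution gives 0/0; apply L'Hôpital's rule 3 times.
After differentiating numerator and denominator 3 times the quotient is (-512/(4*s + 1)^3 + 144/(2*s - 1)^4)/(6); at s = 0 this is -184/3.

-184/3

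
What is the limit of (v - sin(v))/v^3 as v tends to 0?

Direct substitution gives 0/0.
Apply L'Hôpital: lim (1 - cos(v))/(3*v^2), still 0/0.
Apply L'Hôpital: lim (sin(v))/(6*v), still 0/0.
After 3 applications of L'Hôpital's rule the quotient is (cos(v))/(6); substituting v = 0 gives 1/6.

1/6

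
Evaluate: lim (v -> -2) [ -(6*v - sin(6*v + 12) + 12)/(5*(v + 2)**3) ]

Direct substitution gives 0/0.
Apply L'Hôpital: lim (6 - 6*cos(6*v + 12))/(-15*(v + 2)^2), still 0/0.
Apply L'Hôpital: lim (36*sin(6*v + 12))/(-30*v - 60), still 0/0.
After 3 applications of L'Hôpital's rule the quotient is (216*cos(6*v + 12))/(-30); substituting v = -2 gives -36/5.

-36/5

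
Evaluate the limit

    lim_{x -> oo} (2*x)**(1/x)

1

Base → ∞ and exponent → 0: an ∞^0 form.
Take logs: (1/x)·ln(2·x^1) = (ln 2 + 1·ln x)/x → 0.
So the limit is e^0 = 1.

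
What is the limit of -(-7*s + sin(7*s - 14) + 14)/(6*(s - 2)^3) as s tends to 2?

Direct substitution gives 0/0.
Apply L'Hôpital: lim (7*cos(7*s - 14) - 7)/(-18*(s - 2)^2), still 0/0.
Apply L'Hôpital: lim (-49*sin(7*s - 14))/(72 - 36*s), still 0/0.
After 3 applications of L'Hôpital's rule the quotient is (-343*cos(7*s - 14))/(-36); substituting s = 2 gives 343/36.

343/36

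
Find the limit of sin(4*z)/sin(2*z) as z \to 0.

2

Substitution gives 0/0.
Divide numerator and denominator by z: sin(4z)/z → 4 and sin(2z)/z → 2, so the limit is 1·4/2 = 2.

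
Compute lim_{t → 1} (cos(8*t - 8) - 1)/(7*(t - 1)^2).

-32/7

Direct substitution gives 0/0.
Apply L'Hôpital: lim (-8*sin(8*t - 8))/(14*t - 14), still 0/0.
After 2 applications of L'Hôpital's rule the quotient is (-64*cos(8*t - 8))/(14); substituting t = 1 gives -32/7.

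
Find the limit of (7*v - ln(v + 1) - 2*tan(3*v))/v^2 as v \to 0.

Substitution gives 0/0 (the numerator vanishes to order 2).
Expand each term to order v^2: the coefficient of v^2 in -2·tan(3v) is 0 and in −ln(1 + v) is 1/2.
Lower-order terms cancel with the polynomial part, so the numerator is (1/2)·v^2 + o(v^2), and the limit is (1/2)/(1) = 1/2.

1/2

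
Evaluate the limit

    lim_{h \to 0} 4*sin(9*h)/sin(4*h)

9

Substitution gives 0/0.
Divide numerator and denominator by h: sin(9h)/h → 9 and sin(4h)/h → 4, so the limit is 4·9/4 = 9.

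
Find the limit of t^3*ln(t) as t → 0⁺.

0

This is a 0·(−∞) form. Rewrite as 1·ln(t) / t^(−3) and apply L'Hôpital:
the derivative quotient is 1·(1/t) / (−3·t^(−4)) = (-1/3)·t^3 → 0.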